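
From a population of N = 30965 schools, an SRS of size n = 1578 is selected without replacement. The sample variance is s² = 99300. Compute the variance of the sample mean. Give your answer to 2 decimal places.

59.72

Under SRS without replacement, Var(ȳ) = (1 − f)·s²/n with f = n/N = 1578/30965 = 0.05096076.
Var(ȳ) = (1 − 0.05096076)·99300/1578 = 0.94903924·62.927757 = 59.72091.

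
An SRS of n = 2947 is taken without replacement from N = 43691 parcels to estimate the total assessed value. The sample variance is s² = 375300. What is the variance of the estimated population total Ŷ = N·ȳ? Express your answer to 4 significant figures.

Var(Ŷ) = N²·Var(ȳ) = N²·(1 − n/N)·s²/n.
f = 2947/43691 = 0.06745096; Var(ȳ) = 0.93254904·375300/2947 = 118.75998.
Var(Ŷ) = 43691² · 118.75998 = 2.2670134 × 10^11.

2.267 × 10^11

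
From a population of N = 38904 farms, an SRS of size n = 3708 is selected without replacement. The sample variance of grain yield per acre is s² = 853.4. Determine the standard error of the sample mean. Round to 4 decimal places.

0.4563

Under SRS without replacement, Var(ȳ) = (1 − f)·s²/n with f = n/N = 3708/38904 = 0.09531154.
Var(ȳ) = (1 − 0.09531154)·853.4/3708 = 0.90468846·0.23015102 = 0.20821498.
SE(ȳ) = √(0.20821498) = 0.4563.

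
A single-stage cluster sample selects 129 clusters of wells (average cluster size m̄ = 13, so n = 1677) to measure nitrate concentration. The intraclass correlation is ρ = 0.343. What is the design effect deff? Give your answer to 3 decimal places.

5.116

deff = 1 + (13 − 1)·0.343 = 1 + 4.116 = 5.116.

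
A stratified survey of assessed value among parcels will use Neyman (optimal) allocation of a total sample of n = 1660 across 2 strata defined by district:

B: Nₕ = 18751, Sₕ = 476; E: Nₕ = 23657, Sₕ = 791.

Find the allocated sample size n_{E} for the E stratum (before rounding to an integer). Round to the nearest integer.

1124

Neyman allocation: nₕ = n·NₕSₕ / Σⱼ NⱼSⱼ.
Σ NⱼSⱼ = 18751·476 + 23657·791 = 2.7638163 × 10^7.
n_{E} = 1660·23657·791 / (2.7638163 × 10^7) = 1124.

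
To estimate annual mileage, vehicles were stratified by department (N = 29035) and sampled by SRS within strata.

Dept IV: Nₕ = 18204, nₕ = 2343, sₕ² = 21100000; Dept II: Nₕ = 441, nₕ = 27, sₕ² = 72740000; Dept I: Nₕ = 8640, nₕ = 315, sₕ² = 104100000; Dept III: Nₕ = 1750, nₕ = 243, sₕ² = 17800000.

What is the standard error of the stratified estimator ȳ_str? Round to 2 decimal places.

Var(ȳ_str) = Σₕ Wₕ²(1 − fₕ)sₕ²/nₕ with Wₕ = Nₕ/N, N = 29035.
Dept IV: Wₕ = 0.62696745; term = 0.62696745²·(1 − 0.12870798)·21100000/2343 = 3084.3517.
Dept II: Wₕ = 0.01518857; term = 0.01518857²·(1 − 0.06122449)·72740000/27 = 583.45156.
Dept I: Wₕ = 0.29757190; term = 0.29757190²·(1 − 0.03645833)·104100000/315 = 28196.454.
Dept III: Wₕ = 0.06027209; term = 0.06027209²·(1 − 0.13885714)·17800000/243 = 229.1508.
Sum = 32093.408.
SE = √(32093.408) = 179.15.

179.15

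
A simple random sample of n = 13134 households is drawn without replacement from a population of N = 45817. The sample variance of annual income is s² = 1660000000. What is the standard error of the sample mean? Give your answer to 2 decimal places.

Under SRS without replacement, Var(ȳ) = (1 − f)·s²/n with f = n/N = 13134/45817 = 0.28666216.
Var(ȳ) = (1 − 0.28666216)·1660000000/13134 = 0.71333784·126389.52 = 90158.43.
SE(ȳ) = √(90158.43) = 300.26.

300.26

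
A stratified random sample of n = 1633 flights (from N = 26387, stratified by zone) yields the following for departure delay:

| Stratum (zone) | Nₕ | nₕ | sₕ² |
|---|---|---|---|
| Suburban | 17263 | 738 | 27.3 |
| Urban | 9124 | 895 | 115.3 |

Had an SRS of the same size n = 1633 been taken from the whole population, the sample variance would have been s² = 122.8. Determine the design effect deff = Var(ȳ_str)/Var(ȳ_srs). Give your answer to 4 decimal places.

0.4118

Var(ȳ_str) = Σ Wₕ²(1−fₕ)sₕ²/nₕ with Wₕ = Nₕ/26387:
  Suburban: (17263/26387)²·(1−738/17263)·27.3/738 = 0.015155979
  Urban: (9124/26387)²·(1−895/9124)·115.3/895 = 0.013891802
  → Var(ȳ_str) = 0.029047781.
Var(ȳ_srs) = (1 − 1633/26387)·122.8/1633 = 0.070545213.
deff = 0.029047781 / 0.070545213 = 0.4118.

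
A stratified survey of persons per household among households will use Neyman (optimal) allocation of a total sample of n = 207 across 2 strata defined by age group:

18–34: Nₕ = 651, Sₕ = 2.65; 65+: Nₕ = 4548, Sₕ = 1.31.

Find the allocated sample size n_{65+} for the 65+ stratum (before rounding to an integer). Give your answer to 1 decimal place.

Neyman allocation: nₕ = n·NₕSₕ / Σⱼ NⱼSⱼ.
Σ NⱼSⱼ = 651·2.65 + 4548·1.31 = 7683.03.
n_{65+} = 207·4548·1.31 / 7683.03 = 160.5.

160.5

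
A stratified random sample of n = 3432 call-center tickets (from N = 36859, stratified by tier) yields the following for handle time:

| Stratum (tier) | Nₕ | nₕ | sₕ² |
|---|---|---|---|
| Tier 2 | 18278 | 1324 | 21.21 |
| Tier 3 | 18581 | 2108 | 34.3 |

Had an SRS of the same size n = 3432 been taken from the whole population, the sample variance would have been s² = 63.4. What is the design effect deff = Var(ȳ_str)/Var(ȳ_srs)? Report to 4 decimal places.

Var(ȳ_str) = Σ Wₕ²(1−fₕ)sₕ²/nₕ with Wₕ = Nₕ/36859:
  Tier 2: (18278/36859)²·(1−1324/18278)·21.21/1324 = 0.0036539823
  Tier 3: (18581/36859)²·(1−2108/18581)·34.3/2108 = 0.0036658796
  → Var(ȳ_str) = 0.0073198619.
Var(ȳ_srs) = (1 − 3432/36859)·63.4/3432 = 0.016753125.
deff = 0.0073198619 / 0.016753125 = 0.4369.

0.4369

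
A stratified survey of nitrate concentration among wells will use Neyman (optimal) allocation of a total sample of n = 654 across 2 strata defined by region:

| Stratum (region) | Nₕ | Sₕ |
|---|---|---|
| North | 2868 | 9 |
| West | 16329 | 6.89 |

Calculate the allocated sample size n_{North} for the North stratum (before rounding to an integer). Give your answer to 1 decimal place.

Neyman allocation: nₕ = n·NₕSₕ / Σⱼ NⱼSⱼ.
Σ NⱼSⱼ = 2868·9 + 16329·6.89 = 138318.81.
n_{North} = 654·2868·9 / 138318.81 = 122.0.

122.0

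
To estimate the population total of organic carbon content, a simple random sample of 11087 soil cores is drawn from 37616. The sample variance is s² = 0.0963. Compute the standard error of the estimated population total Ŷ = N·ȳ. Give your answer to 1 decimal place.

Var(Ŷ) = N²·Var(ȳ) = N²·(1 − n/N)·s²/n.
f = 11087/37616 = 0.29474160; Var(ȳ) = 0.70525840·0.0963/11087 = 6.1257675 × 10^-6.
Var(Ŷ) = 37616² · (6.1257675 × 10^-6) = 8667.7372.
SE(Ŷ) = √(8667.7372) = 93.1.

93.1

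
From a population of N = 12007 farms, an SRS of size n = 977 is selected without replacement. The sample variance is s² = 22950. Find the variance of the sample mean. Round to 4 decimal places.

Under SRS without replacement, Var(ȳ) = (1 − f)·s²/n with f = n/N = 977/12007 = 0.08136920.
Var(ȳ) = (1 − 0.08136920)·22950/977 = 0.91863080·23.490276 = 21.578891.

21.5789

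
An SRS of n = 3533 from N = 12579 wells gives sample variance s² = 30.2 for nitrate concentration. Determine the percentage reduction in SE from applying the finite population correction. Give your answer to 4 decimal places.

15.1982

f = n/N = 3533/12579 = 0.28086493.
SE_no-fpc = √(s²/n) = 0.092455266; SE_fpc = √((1−f)s²/n) = 0.078403759.
Ratio = √(1−f) = 0.84801832. Reduction = 100·(1 − 0.84801832) = 15.1982%.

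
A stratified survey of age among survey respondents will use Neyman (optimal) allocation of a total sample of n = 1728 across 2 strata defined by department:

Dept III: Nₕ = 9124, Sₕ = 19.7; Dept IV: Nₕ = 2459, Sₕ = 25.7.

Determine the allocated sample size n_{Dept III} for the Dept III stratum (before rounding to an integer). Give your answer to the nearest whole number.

1278

Neyman allocation: nₕ = n·NₕSₕ / Σⱼ NⱼSⱼ.
Σ NⱼSⱼ = 9124·19.7 + 2459·25.7 = 242939.1.
n_{Dept III} = 1728·9124·19.7 / 242939.1 = 1278.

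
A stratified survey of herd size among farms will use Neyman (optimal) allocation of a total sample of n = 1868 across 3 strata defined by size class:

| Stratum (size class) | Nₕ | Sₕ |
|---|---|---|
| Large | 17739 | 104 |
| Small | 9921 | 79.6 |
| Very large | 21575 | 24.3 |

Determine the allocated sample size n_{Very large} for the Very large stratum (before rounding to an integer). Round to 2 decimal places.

310.03

Neyman allocation: nₕ = n·NₕSₕ / Σⱼ NⱼSⱼ.
Σ NⱼSⱼ = 17739·104 + 9921·79.6 + 21575·24.3 = 3.1588401 × 10^6.
n_{Very large} = 1868·21575·24.3 / (3.1588401 × 10^6) = 310.03.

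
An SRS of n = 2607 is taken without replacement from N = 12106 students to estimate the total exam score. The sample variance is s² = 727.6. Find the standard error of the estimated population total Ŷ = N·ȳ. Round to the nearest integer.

5665

Var(Ŷ) = N²·Var(ȳ) = N²·(1 − n/N)·s²/n.
f = 2607/12106 = 0.21534776; Var(ȳ) = 0.78465224·727.6/2607 = 0.21899232.
Var(Ŷ) = 12106² · 0.21899232 = 3.2094471 × 10^7.
SE(Ŷ) = √(3.2094471 × 10^7) = 5665.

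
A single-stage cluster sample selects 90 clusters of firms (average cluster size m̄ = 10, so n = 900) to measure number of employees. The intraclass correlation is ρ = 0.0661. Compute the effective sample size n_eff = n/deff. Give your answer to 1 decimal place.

deff = 1 + (10 − 1)·0.0661 = 1 + 0.5949 = 1.5949.
n_eff = 900 / 1.5949 = 564.3.

564.3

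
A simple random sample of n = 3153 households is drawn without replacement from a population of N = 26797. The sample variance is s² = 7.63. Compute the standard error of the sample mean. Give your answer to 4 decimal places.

0.0462

Under SRS without replacement, Var(ȳ) = (1 − f)·s²/n with f = n/N = 3153/26797 = 0.11766242.
Var(ȳ) = (1 − 0.11766242)·7.63/3153 = 0.88233758·0.0024199175 = 0.0021351842.
SE(ȳ) = √(0.0021351842) = 0.0462.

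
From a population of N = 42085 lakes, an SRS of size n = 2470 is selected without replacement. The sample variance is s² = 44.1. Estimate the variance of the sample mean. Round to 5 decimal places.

0.01681

Under SRS without replacement, Var(ȳ) = (1 − f)·s²/n with f = n/N = 2470/42085 = 0.05869074.
Var(ȳ) = (1 − 0.05869074)·44.1/2470 = 0.94130926·0.017854251 = 0.016806372.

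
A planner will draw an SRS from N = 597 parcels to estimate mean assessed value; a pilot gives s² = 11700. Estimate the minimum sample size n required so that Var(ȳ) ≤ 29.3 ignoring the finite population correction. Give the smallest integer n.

Without fpc, n₀ = s²/D = 11700/29.3 = 399.3174.
Rounding up, n = 400.

400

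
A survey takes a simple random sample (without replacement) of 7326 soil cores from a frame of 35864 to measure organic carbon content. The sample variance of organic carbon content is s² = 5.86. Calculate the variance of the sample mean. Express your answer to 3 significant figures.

6.36 × 10^-4

Under SRS without replacement, Var(ȳ) = (1 − f)·s²/n with f = n/N = 7326/35864 = 0.20427169.
Var(ȳ) = (1 − 0.20427169)·5.86/7326 = 0.79572831·7.998908 × 10^-4 = 6.3649575 × 10^-4.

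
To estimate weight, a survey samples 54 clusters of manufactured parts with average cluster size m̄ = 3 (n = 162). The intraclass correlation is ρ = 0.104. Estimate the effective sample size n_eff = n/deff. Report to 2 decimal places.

134.11

deff = 1 + (3 − 1)·0.104 = 1 + 0.208 = 1.208.
n_eff = 162 / 1.208 = 134.11.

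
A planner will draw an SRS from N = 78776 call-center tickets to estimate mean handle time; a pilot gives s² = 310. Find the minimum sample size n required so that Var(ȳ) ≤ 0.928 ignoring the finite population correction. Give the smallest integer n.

Without fpc, n₀ = s²/D = 310/0.928 = 334.0517.
Rounding up, n = 335.

335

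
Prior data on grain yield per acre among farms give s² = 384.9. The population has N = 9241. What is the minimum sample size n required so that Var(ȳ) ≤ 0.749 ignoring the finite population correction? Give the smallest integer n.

Without fpc, n₀ = s²/D = 384.9/0.749 = 513.8852.
Rounding up, n = 514.

514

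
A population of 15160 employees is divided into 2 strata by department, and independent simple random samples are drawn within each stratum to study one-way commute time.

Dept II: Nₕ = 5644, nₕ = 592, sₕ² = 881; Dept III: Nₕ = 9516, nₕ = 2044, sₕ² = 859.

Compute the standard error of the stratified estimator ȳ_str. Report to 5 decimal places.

0.56094

Var(ȳ_str) = Σₕ Wₕ²(1 − fₕ)sₕ²/nₕ with Wₕ = Nₕ/N, N = 15160.
Dept II: Wₕ = 0.37229551; term = 0.37229551²·(1 − 0.10489015)·881/592 = 0.18463165.
Dept III: Wₕ = 0.62770449; term = 0.62770449²·(1 − 0.21479613)·859/2044 = 0.1300185.
Sum = 0.31465015.
SE = √(0.31465015) = 0.56094.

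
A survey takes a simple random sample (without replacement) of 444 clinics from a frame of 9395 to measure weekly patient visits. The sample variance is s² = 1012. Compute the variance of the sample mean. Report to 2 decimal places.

2.17

Under SRS without replacement, Var(ȳ) = (1 − f)·s²/n with f = n/N = 444/9395 = 0.04725918.
Var(ȳ) = (1 − 0.04725918)·1012/444 = 0.95274082·2.2792793 = 2.1715624.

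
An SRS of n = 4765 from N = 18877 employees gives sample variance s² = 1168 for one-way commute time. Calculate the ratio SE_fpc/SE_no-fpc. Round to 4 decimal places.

f = n/N = 4765/18877 = 0.25242358.
SE_no-fpc = √(s²/n) = 0.49509663; SE_fpc = √((1−f)s²/n) = 0.42807293.
Ratio = √(1−f) = 0.86462501.

0.8646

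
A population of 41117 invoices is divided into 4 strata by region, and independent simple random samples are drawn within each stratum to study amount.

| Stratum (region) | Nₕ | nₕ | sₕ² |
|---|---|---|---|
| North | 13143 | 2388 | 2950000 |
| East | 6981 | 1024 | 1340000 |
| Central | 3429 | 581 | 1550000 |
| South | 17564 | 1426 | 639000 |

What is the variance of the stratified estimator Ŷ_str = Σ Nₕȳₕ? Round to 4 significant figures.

3.821 × 10^11

Var(Ŷ_str) = Σₕ Nₕ²(1 − fₕ)sₕ²/nₕ.
North: 13143²·(1 − 2388/13143)·2950000/2388 = 1.7461945 × 10^11.
East: 6981²·(1 − 1024/6981)·1340000/1024 = 5.441894 × 10^10.
Central: 3429²·(1 − 581/3429)·1550000/581 = 2.6053318 × 10^10.
South: 17564²·(1 − 1426/17564)·639000/1426 = 1.2701484 × 10^11.
Sum = 3.8210655 × 10^11.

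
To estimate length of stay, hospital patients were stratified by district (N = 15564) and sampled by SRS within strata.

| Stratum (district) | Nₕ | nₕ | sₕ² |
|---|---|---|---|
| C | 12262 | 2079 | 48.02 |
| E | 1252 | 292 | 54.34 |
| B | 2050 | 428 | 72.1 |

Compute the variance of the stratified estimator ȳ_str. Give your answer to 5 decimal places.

Var(ȳ_str) = Σₕ Wₕ²(1 − fₕ)sₕ²/nₕ with Wₕ = Nₕ/N, N = 15564.
C: Wₕ = 0.78784374; term = 0.78784374²·(1 − 0.16954820)·48.02/2079 = 0.011905901.
E: Wₕ = 0.08044205; term = 0.08044205²·(1 − 0.23322684)·54.34/292 = 9.2335754 × 10^-4.
B: Wₕ = 0.13171421; term = 0.13171421²·(1 − 0.20878049)·72.1/428 = 0.002312351.
Sum = 0.01514161.

0.01514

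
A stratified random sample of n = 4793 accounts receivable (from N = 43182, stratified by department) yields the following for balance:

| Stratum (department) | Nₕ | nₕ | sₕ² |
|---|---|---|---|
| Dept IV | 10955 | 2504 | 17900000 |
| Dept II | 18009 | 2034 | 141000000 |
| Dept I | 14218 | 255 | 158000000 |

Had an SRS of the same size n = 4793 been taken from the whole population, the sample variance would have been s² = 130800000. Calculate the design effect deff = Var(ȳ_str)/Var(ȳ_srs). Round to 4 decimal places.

Var(ȳ_str) = Σ Wₕ²(1−fₕ)sₕ²/nₕ with Wₕ = Nₕ/43182:
  Dept IV: (10955/43182)²·(1−2504/10955)·17900000/2504 = 354.92262
  Dept II: (18009/43182)²·(1−2034/18009)·141000000/2034 = 10695.304
  Dept I: (14218/43182)²·(1−255/14218)·158000000/255 = 65967.291
  → Var(ȳ_str) = 77017.518.
Var(ȳ_srs) = (1 − 4793/43182)·130800000/4793 = 24260.758.
deff = 77017.518 / 24260.758 = 3.1746.

3.1746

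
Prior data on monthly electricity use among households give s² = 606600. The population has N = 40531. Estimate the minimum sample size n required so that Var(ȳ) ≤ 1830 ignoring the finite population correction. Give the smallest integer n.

332

Without fpc, n₀ = s²/D = 606600/1830 = 331.4754.
Rounding up, n = 332.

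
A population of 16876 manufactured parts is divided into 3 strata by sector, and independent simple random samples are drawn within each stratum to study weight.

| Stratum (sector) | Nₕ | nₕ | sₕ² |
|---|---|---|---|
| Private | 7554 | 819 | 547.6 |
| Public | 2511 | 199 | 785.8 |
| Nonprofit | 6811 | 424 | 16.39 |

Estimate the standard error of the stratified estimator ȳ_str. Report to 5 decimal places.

Var(ȳ_str) = Σₕ Wₕ²(1 − fₕ)sₕ²/nₕ with Wₕ = Nₕ/N, N = 16876.
Private: Wₕ = 0.44761792; term = 0.44761792²·(1 − 0.10841938)·547.6/819 = 0.11944145.
Public: Wₕ = 0.14879118; term = 0.14879118²·(1 − 0.07925129)·785.8/199 = 0.080492322.
Nonprofit: Wₕ = 0.40359090; term = 0.40359090²·(1 − 0.06225224)·16.39/424 = 0.0059044828.
Sum = 0.20583825.
SE = √(0.20583825) = 0.45369.

0.45369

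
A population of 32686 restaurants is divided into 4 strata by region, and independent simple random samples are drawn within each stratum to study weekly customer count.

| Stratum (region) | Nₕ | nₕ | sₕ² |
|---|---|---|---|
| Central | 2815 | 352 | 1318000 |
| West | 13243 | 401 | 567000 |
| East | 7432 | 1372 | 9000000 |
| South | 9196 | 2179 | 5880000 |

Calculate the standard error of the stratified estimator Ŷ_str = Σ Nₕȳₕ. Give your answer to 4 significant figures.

Var(Ŷ_str) = Σₕ Nₕ²(1 − fₕ)sₕ²/nₕ.
Central: 2815²·(1 − 352/2815)·1318000/352 = 2.596065 × 10^10.
West: 13243²·(1 − 401/13243)·567000/401 = 2.4046824 × 10^11.
East: 7432²·(1 − 1372/7432)·9000000/1372 = 2.9543825 × 10^11.
South: 9196²·(1 − 2179/9196)·5880000/2179 = 1.7412877 × 10^11.
Sum = 7.3599591 × 10^11.
SE = √(7.3599591 × 10^11) = 857900.

857900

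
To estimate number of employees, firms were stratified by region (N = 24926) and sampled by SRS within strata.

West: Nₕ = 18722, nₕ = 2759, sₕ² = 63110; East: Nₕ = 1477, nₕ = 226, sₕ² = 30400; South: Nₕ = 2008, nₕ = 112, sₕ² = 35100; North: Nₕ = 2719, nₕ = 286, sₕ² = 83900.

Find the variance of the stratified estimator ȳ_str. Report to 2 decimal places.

16.45

Var(ȳ_str) = Σₕ Wₕ²(1 − fₕ)sₕ²/nₕ with Wₕ = Nₕ/N, N = 24926.
West: Wₕ = 0.75110327; term = 0.75110327²·(1 − 0.14736673)·63110/2759 = 11.002922.
East: Wₕ = 0.05925540; term = 0.05925540²·(1 − 0.15301286)·30400/226 = 0.4000348.
South: Wₕ = 0.08055845; term = 0.08055845²·(1 − 0.05577689)·35100/112 = 1.9203746.
North: Wₕ = 0.10908289; term = 0.10908289²·(1 − 0.10518573)·83900/286 = 3.123504.
Sum = 16.446835.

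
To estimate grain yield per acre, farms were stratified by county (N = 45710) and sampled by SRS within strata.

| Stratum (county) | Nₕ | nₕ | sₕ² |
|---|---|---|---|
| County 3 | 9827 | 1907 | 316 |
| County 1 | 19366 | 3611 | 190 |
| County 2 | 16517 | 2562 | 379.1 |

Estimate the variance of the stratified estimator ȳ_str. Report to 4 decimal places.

0.0302

Var(ȳ_str) = Σₕ Wₕ²(1 − fₕ)sₕ²/nₕ with Wₕ = Nₕ/N, N = 45710.
County 3: Wₕ = 0.21498578; term = 0.21498578²·(1 − 0.19405719)·316/1907 = 0.0061724856.
County 1: Wₕ = 0.42367097; term = 0.42367097²·(1 − 0.18646081)·190/3611 = 0.0076835515.
County 2: Wₕ = 0.36134325; term = 0.36134325²·(1 − 0.15511291)·379.1/2562 = 0.016323498.
Sum = 0.030179535.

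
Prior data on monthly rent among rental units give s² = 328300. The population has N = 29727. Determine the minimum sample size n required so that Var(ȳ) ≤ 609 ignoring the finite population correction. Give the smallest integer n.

Without fpc, n₀ = s²/D = 328300/609 = 539.0805.
Rounding up, n = 540.

540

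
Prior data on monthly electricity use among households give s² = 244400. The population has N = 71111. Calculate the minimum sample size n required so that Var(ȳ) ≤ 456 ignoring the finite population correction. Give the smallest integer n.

536

Without fpc, n₀ = s²/D = 244400/456 = 535.9649.
Rounding up, n = 536.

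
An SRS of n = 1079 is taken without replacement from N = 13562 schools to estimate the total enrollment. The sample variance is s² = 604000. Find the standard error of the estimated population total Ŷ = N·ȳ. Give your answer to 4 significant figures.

307800

Var(Ŷ) = N²·Var(ȳ) = N²·(1 − n/N)·s²/n.
f = 1079/13562 = 0.07956054; Var(ȳ) = 0.92043946·604000/1079 = 515.24137.
Var(Ŷ) = 13562² · 515.24137 = 9.4767234 × 10^10.
SE(Ŷ) = √(9.4767234 × 10^10) = 307800.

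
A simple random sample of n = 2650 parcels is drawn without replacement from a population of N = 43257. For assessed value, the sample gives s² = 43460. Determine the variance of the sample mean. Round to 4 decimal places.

15.3953

Under SRS without replacement, Var(ȳ) = (1 − f)·s²/n with f = n/N = 2650/43257 = 0.06126176.
Var(ȳ) = (1 − 0.06126176)·43460/2650 = 0.93873824·16.4 = 15.395307.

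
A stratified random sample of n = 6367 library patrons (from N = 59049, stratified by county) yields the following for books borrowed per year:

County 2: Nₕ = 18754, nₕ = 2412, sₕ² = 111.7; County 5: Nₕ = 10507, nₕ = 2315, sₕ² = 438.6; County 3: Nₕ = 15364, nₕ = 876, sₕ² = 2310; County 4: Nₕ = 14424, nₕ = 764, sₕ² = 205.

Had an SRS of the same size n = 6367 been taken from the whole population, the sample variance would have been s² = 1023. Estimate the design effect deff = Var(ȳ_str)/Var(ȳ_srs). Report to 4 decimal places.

Var(ȳ_str) = Σ Wₕ²(1−fₕ)sₕ²/nₕ with Wₕ = Nₕ/59049:
  County 2: (18754/59049)²·(1−2412/18754)·111.7/2412 = 0.00407052
  County 5: (10507/59049)²·(1−2315/10507)·438.6/2315 = 0.0046769337
  County 3: (15364/59049)²·(1−876/15364)·2310/876 = 0.16834318
  County 4: (14424/59049)²·(1−764/14424)·205/764 = 0.015162535
  → Var(ȳ_str) = 0.19225317.
Var(ȳ_srs) = (1 − 6367/59049)·1023/6367 = 0.14334762.
deff = 0.19225317 / 0.14334762 = 1.3412.

1.3412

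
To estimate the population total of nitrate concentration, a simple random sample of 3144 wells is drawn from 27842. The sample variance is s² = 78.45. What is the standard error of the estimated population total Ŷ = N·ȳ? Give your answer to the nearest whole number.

4142

Var(Ŷ) = N²·Var(ȳ) = N²·(1 − n/N)·s²/n.
f = 3144/27842 = 0.11292292; Var(ȳ) = 0.88707708·78.45/3144 = 0.022134605.
Var(Ŷ) = 27842² · 0.022134605 = 1.7158236 × 10^7.
SE(Ŷ) = √(1.7158236 × 10^7) = 4142.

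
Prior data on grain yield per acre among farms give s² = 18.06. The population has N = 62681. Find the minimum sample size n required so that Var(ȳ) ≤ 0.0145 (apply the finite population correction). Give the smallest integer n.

Without fpc, n₀ = s²/D = 18.06/0.0145 = 1245.5172.
With fpc, (1 − n/N)·s²/n ≤ D requires n ≥ n₀/(1 + n₀/N) = 1245.5172/(1 + 1245.5172/62681) = 1221.2501.
Rounding up, n = 1222.

1222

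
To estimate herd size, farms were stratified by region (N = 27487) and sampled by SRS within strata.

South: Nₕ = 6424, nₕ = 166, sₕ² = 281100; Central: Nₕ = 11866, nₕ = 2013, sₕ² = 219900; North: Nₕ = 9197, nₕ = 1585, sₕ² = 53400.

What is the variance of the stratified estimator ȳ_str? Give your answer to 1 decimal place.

Var(ȳ_str) = Σₕ Wₕ²(1 − fₕ)sₕ²/nₕ with Wₕ = Nₕ/N, N = 27487.
South: Wₕ = 0.23371048; term = 0.23371048²·(1 − 0.02584060)·281100/166 = 90.102982.
Central: Wₕ = 0.43169498; term = 0.43169498²·(1 − 0.16964436)·219900/2013 = 16.904394.
North: Wₕ = 0.33459454; term = 0.33459454²·(1 − 0.17233881)·53400/1585 = 3.1217798.
Sum = 110.12916.

110.1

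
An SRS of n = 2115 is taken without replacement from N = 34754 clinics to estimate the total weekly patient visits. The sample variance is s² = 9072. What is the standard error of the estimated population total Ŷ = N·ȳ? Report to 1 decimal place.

69753.7

Var(Ŷ) = N²·Var(ȳ) = N²·(1 − n/N)·s²/n.
f = 2115/34754 = 0.06085630; Var(ȳ) = 0.93914370·9072/2115 = 4.028327.
Var(Ŷ) = 34754² · 4.028327 = 4.8655766 × 10^9.
SE(Ŷ) = √(4.8655766 × 10^9) = 69753.7.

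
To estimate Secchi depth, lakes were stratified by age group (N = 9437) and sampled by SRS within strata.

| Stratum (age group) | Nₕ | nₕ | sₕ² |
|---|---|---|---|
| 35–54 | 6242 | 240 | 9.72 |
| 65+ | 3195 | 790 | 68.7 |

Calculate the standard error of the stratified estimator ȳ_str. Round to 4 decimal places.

0.1567

Var(ȳ_str) = Σₕ Wₕ²(1 − fₕ)sₕ²/nₕ with Wₕ = Nₕ/N, N = 9437.
35–54: Wₕ = 0.66143902; term = 0.66143902²·(1 − 0.03844921)·9.72/240 = 0.017037539.
65+: Wₕ = 0.33856098; term = 0.33856098²·(1 − 0.24726135)·68.7/790 = 0.00750322.
Sum = 0.024540759.
SE = √(0.024540759) = 0.1567.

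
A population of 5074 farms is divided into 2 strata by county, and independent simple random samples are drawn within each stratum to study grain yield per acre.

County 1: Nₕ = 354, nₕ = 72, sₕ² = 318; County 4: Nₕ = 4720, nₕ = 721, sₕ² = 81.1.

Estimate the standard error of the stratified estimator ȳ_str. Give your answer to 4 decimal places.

0.3156

Var(ȳ_str) = Σₕ Wₕ²(1 − fₕ)sₕ²/nₕ with Wₕ = Nₕ/N, N = 5074.
County 1: Wₕ = 0.06976744; term = 0.06976744²·(1 − 0.20338983)·318/72 = 0.017125611.
County 4: Wₕ = 0.93023256; term = 0.93023256²·(1 − 0.15275424)·81.1/721 = 0.082466596.
Sum = 0.099592207.
SE = √(0.099592207) = 0.3156.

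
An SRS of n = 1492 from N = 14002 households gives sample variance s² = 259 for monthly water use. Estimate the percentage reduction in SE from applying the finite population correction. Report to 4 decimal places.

f = n/N = 1492/14002 = 0.10655621.
SE_no-fpc = √(s²/n) = 0.41664432; SE_fpc = √((1−f)s²/n) = 0.3938212.
Ratio = √(1−f) = 0.94522156. Reduction = 100·(1 − 0.94522156) = 5.4778%.

5.4778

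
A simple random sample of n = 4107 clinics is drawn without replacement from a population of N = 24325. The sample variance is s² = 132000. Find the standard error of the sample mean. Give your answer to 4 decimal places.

5.1685

Under SRS without replacement, Var(ȳ) = (1 − f)·s²/n with f = n/N = 4107/24325 = 0.16883864.
Var(ȳ) = (1 − 0.16883864)·132000/4107 = 0.83116136·32.140248 = 26.713732.
SE(ȳ) = √(26.713732) = 5.1685.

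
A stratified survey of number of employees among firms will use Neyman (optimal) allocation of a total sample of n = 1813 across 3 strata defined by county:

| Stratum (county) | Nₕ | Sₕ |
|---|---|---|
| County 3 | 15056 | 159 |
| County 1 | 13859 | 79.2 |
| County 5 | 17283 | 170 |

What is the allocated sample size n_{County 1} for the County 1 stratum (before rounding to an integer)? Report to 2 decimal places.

309.51

Neyman allocation: nₕ = n·NₕSₕ / Σⱼ NⱼSⱼ.
Σ NⱼSⱼ = 15056·159 + 13859·79.2 + 17283·170 = 6.4296468 × 10^6.
n_{County 1} = 1813·13859·79.2 / (6.4296468 × 10^6) = 309.51.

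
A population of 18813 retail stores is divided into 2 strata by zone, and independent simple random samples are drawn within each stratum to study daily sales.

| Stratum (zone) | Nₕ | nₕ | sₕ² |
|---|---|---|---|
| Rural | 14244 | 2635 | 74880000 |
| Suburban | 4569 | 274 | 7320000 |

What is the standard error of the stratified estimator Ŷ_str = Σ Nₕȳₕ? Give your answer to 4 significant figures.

2.285 × 10^6

Var(Ŷ_str) = Σₕ Nₕ²(1 − fₕ)sₕ²/nₕ.
Rural: 14244²·(1 − 2635/14244)·74880000/2635 = 4.6990708 × 10^12.
Suburban: 4569²·(1 − 274/4569)·7320000/274 = 5.2425773 × 10^11.
Sum = 5.2233285 × 10^12.
SE = √(5.2233285 × 10^12) = 2.285 × 10^6.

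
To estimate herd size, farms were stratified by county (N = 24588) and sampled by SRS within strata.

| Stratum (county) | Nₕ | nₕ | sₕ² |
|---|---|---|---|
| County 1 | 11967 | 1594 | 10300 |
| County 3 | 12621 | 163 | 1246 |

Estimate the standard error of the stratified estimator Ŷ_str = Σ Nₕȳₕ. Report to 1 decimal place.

Var(Ŷ_str) = Σₕ Nₕ²(1 − fₕ)sₕ²/nₕ.
County 1: 11967²·(1 − 1594/11967)·10300/1594 = 8.0211858 × 10^8.
County 3: 12621²·(1 − 163/12621)·1246/163 = 1.2019116 × 10^9.
Sum = 2.0040302 × 10^9.
SE = √(2.0040302 × 10^9) = 44766.4.

44766.4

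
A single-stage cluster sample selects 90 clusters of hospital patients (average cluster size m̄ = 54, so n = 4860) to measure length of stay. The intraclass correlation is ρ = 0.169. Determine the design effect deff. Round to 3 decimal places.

9.957

deff = 1 + (54 − 1)·0.169 = 1 + 8.957 = 9.957.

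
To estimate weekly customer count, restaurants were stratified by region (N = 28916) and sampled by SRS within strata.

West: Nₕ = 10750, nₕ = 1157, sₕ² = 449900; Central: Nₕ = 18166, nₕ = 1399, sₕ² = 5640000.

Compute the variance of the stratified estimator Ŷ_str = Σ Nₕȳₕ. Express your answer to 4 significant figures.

1.268 × 10^12

Var(Ŷ_str) = Σₕ Nₕ²(1 − fₕ)sₕ²/nₕ.
West: 10750²·(1 − 1157/10750)·449900/1157 = 4.0100108 × 10^10.
Central: 18166²·(1 − 1399/18166)·5640000/1399 = 1.2279369 × 10^12.
Sum = 1.268037 × 10^12.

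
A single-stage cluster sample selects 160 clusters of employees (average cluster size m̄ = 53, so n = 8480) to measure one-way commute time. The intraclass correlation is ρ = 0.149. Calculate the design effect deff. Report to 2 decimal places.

deff = 1 + (53 − 1)·0.149 = 1 + 7.748 = 8.748.

8.75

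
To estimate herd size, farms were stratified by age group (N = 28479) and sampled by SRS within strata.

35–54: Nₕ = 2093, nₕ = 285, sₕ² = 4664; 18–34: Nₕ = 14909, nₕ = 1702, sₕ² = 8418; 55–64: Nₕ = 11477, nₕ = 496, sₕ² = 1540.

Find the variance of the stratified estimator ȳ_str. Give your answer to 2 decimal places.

Var(ȳ_str) = Σₕ Wₕ²(1 − fₕ)sₕ²/nₕ with Wₕ = Nₕ/N, N = 28479.
35–54: Wₕ = 0.07349275; term = 0.07349275²·(1 − 0.13616818)·4664/285 = 0.076354013.
18–34: Wₕ = 0.52350855; term = 0.52350855²·(1 − 0.11415923)·8418/1702 = 1.20075.
55–64: Wₕ = 0.40299870; term = 0.40299870²·(1 − 0.04321687)·1540/496 = 0.48245837.
Sum = 1.7595624.

1.76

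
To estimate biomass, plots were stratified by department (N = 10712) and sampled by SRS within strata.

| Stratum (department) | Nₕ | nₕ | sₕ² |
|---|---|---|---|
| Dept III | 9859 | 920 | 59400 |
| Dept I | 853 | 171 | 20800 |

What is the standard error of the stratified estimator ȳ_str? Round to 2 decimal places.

7.09

Var(ȳ_str) = Σₕ Wₕ²(1 − fₕ)sₕ²/nₕ with Wₕ = Nₕ/N, N = 10712.
Dept III: Wₕ = 0.92036968; term = 0.92036968²·(1 − 0.09331575)·59400/920 = 49.588308.
Dept I: Wₕ = 0.07963032; term = 0.07963032²·(1 − 0.20046893)·20800/171 = 0.61667949.
Sum = 50.204987.
SE = √(50.204987) = 7.09.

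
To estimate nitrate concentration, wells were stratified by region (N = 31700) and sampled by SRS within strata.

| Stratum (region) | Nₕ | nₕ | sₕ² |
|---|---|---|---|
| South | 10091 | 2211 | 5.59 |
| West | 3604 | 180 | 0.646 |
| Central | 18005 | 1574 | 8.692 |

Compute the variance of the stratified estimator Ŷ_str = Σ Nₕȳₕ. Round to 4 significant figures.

Var(Ŷ_str) = Σₕ Nₕ²(1 − fₕ)sₕ²/nₕ.
South: 10091²·(1 − 2211/10091)·5.59/2211 = 201040.47.
West: 3604²·(1 − 180/3604)·0.646/180 = 44287.233.
Central: 18005²·(1 − 1574/18005)·8.692/1574 = 1.6336993 × 10^6.
Sum = 1.879027 × 10^6.

1.879 × 10^6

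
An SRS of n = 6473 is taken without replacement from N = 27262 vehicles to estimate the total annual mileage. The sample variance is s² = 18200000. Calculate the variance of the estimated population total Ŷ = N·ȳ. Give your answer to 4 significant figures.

1.594 × 10^12

Var(Ŷ) = N²·Var(ȳ) = N²·(1 − n/N)·s²/n.
f = 6473/27262 = 0.23743673; Var(ȳ) = 0.76256327·18200000/6473 = 2144.0834.
Var(Ŷ) = 27262² · 2144.0834 = 1.5935185 × 10^12.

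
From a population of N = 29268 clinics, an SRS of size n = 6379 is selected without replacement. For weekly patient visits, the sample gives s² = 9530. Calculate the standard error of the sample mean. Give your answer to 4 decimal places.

Under SRS without replacement, Var(ȳ) = (1 − f)·s²/n with f = n/N = 6379/29268 = 0.21795135.
Var(ȳ) = (1 − 0.21795135)·9530/6379 = 0.78204865·1.4939646 = 1.168353.
SE(ȳ) = √(1.168353) = 1.0809.

1.0809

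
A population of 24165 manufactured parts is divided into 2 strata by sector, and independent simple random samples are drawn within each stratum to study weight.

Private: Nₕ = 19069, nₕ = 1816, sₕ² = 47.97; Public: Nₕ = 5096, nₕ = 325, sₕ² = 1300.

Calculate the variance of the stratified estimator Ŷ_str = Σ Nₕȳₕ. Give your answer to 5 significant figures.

Var(Ŷ_str) = Σₕ Nₕ²(1 − fₕ)sₕ²/nₕ.
Private: 19069²·(1 − 1816/19069)·47.97/1816 = 8.690533 × 10^6.
Public: 5096²·(1 − 325/5096)·1300/325 = 9.7252064 × 10^7.
Sum = 1.059426 × 10^8.

1.0594 × 10^8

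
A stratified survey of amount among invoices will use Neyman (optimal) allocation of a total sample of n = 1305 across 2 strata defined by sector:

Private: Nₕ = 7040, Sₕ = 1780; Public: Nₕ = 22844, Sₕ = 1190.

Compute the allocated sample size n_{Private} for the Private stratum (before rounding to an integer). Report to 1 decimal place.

411.8

Neyman allocation: nₕ = n·NₕSₕ / Σⱼ NⱼSⱼ.
Σ NⱼSⱼ = 7040·1780 + 22844·1190 = 3.971556 × 10^7.
n_{Private} = 1305·7040·1780 / (3.971556 × 10^7) = 411.8.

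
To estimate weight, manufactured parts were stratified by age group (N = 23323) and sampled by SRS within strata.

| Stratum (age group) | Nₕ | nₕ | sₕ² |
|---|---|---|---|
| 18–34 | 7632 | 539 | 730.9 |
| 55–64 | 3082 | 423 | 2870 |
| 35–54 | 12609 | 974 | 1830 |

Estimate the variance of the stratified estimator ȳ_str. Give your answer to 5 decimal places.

Var(ȳ_str) = Σₕ Wₕ²(1 − fₕ)sₕ²/nₕ with Wₕ = Nₕ/N, N = 23323.
18–34: Wₕ = 0.32723063; term = 0.32723063²·(1 − 0.07062369)·730.9/539 = 0.1349487.
55–64: Wₕ = 0.13214424; term = 0.13214424²·(1 − 0.13724854)·2870/423 = 0.10221713.
35–54: Wₕ = 0.54062513; term = 0.54062513²·(1 − 0.07724641)·1830/974 = 0.50672268.
Sum = 0.74388851.

0.74389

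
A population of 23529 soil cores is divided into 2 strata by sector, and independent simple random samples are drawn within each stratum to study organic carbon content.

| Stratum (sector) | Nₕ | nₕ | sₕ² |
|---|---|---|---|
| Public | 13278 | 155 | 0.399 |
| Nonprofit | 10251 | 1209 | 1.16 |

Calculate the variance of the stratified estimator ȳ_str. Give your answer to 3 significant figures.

Var(ȳ_str) = Σₕ Wₕ²(1 − fₕ)sₕ²/nₕ with Wₕ = Nₕ/N, N = 23529.
Public: Wₕ = 0.56432488; term = 0.56432488²·(1 − 0.01167344)·0.399/155 = 8.1021457 × 10^-4.
Nonprofit: Wₕ = 0.43567512; term = 0.43567512²·(1 − 0.11793971)·1.16/1209 = 1.6064066 × 10^-4.
Sum = 9.7085523 × 10^-4.

9.71 × 10^-4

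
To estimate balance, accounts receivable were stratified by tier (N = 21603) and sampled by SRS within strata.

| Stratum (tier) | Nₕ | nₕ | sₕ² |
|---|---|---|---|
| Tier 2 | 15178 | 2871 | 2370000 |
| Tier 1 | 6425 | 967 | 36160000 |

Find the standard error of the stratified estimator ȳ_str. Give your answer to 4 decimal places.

56.0379

Var(ȳ_str) = Σₕ Wₕ²(1 − fₕ)sₕ²/nₕ with Wₕ = Nₕ/N, N = 21603.
Tier 2: Wₕ = 0.70258760; term = 0.70258760²·(1 − 0.18915536)·2370000/2871 = 330.41045.
Tier 1: Wₕ = 0.29741240; term = 0.29741240²·(1 − 0.15050584)·36160000/967 = 2809.8328.
Sum = 3140.2433.
SE = √(3140.2433) = 56.0379.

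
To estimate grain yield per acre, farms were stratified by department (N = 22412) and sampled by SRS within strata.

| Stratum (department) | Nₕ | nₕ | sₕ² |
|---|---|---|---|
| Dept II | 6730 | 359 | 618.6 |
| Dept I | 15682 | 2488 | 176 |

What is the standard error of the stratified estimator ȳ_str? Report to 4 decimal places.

Var(ȳ_str) = Σₕ Wₕ²(1 − fₕ)sₕ²/nₕ with Wₕ = Nₕ/N, N = 22412.
Dept II: Wₕ = 0.30028556; term = 0.30028556²·(1 − 0.05334324)·618.6/359 = 0.14708789.
Dept I: Wₕ = 0.69971444; term = 0.69971444²·(1 − 0.15865323)·176/2488 = 0.029139292.
Sum = 0.17622718.
SE = √(0.17622718) = 0.4198.

0.4198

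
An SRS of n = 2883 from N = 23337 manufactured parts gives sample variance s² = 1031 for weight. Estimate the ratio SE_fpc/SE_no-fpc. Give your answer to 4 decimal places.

0.9362

f = n/N = 2883/23337 = 0.12353773.
SE_no-fpc = √(s²/n) = 0.59800802; SE_fpc = √((1−f)s²/n) = 0.5598525.
Ratio = √(1−f) = 0.93619564.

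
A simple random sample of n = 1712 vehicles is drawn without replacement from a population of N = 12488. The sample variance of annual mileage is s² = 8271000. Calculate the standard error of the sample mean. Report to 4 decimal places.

Under SRS without replacement, Var(ȳ) = (1 − f)·s²/n with f = n/N = 1712/12488 = 0.13709161.
Var(ȳ) = (1 − 0.13709161)·8271000/1712 = 0.86290839·4831.1916 = 4168.8758.
SE(ȳ) = √(4168.8758) = 64.5668.

64.5668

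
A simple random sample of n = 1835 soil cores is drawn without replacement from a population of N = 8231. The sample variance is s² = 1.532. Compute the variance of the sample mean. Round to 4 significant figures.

Under SRS without replacement, Var(ȳ) = (1 − f)·s²/n with f = n/N = 1835/8231 = 0.22293767.
Var(ȳ) = (1 − 0.22293767)·1.532/1835 = 0.77706233·8.3487738 × 10^-4 = 6.4875176 × 10^-4.

6.488 × 10^-4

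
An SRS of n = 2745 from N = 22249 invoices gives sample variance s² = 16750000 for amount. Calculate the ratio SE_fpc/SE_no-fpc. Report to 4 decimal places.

0.9363

f = n/N = 2745/22249 = 0.12337633.
SE_no-fpc = √(s²/n) = 78.115323; SE_fpc = √((1−f)s²/n) = 73.137957.
Ratio = √(1−f) = 0.93628183.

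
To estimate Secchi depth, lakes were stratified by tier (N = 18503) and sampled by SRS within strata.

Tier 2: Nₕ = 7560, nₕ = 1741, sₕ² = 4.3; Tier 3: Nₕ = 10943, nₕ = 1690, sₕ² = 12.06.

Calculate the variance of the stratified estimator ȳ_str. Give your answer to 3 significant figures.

Var(ȳ_str) = Σₕ Wₕ²(1 − fₕ)sₕ²/nₕ with Wₕ = Nₕ/N, N = 18503.
Tier 2: Wₕ = 0.40858239; term = 0.40858239²·(1 − 0.23029101)·4.3/1741 = 3.1736245 × 10^-4.
Tier 3: Wₕ = 0.59141761; term = 0.59141761²·(1 − 0.15443663)·12.06/1690 = 0.0021105482.
Sum = 0.0024279107.

0.00243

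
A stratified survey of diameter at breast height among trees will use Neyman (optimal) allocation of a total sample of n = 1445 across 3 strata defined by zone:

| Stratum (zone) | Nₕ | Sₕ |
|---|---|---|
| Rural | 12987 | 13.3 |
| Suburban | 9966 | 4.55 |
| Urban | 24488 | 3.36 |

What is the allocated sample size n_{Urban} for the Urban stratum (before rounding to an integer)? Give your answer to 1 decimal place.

395.8

Neyman allocation: nₕ = n·NₕSₕ / Σⱼ NⱼSⱼ.
Σ NⱼSⱼ = 12987·13.3 + 9966·4.55 + 24488·3.36 = 300352.08.
n_{Urban} = 1445·24488·3.36 / 300352.08 = 395.8.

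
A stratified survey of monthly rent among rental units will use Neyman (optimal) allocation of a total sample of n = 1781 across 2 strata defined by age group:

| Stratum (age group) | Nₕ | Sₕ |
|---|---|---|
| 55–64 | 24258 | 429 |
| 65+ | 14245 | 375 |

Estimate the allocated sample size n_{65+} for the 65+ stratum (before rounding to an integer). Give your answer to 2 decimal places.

604.11

Neyman allocation: nₕ = n·NₕSₕ / Σⱼ NⱼSⱼ.
Σ NⱼSⱼ = 24258·429 + 14245·375 = 1.5748557 × 10^7.
n_{65+} = 1781·14245·375 / (1.5748557 × 10^7) = 604.11.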